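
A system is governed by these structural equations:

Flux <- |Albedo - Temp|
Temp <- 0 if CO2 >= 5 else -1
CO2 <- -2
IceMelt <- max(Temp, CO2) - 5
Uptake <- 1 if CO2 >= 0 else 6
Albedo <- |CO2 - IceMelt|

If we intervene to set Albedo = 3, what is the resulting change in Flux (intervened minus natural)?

Intervening sets Albedo = 3 and removes its equation (Albedo <- |CO2 - IceMelt|).
Temp = 0 if CO2 >= 5 else -1  [with CO2=-2]  = -1
Flux = |Albedo - Temp|  [with Albedo=3, Temp=-1]  = 4
Without intervention: Temp = 0 if CO2 >= 5 else -1  [with CO2=-2]  = -1; IceMelt = max(Temp, CO2) - 5  [with Temp=-1, CO2=-2]  = -6; Albedo = |CO2 - IceMelt|  [with CO2=-2, IceMelt=-6]  = 4; Flux = |Albedo - Temp|  [with Albedo=4, Temp=-1]  = 5.
Change = 4 − 5 = -1.

-1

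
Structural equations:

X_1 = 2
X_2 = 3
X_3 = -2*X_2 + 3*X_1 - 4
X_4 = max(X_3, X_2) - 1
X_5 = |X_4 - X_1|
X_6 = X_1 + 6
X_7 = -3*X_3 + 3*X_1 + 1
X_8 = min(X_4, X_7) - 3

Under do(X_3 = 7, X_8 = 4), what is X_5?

4

The joint intervention fixes X_3 = 7, X_8 = 4, removing each variable's own equation.
X_4 = max(X_3, X_2) - 1  [with X_3=7, X_2=3]  = 6
X_5 = |X_4 - X_1|  [with X_4=6, X_1=2]  = 4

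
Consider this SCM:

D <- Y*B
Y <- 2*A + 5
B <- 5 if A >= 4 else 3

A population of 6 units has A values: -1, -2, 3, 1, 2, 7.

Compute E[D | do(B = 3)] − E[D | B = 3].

do(B=3) breaks B's dependence on A. With B=3 fixed, D across the units is 9, 3, 33, 21, 27, 57, mean 25.
Observing B=3 restricts to units where B's equation naturally yields 3: A ∈ {-1, -2, 3, 1, 2}. In that subpopulation D = 9, 3, 33, 21, 27, mean 18.6.
Difference = 25 − 18.6 = 6.4.

6.4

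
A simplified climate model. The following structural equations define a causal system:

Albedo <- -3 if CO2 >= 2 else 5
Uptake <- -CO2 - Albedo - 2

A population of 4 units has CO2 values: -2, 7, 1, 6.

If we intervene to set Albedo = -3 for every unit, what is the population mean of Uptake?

-2

Under do(Albedo=-3), Albedo's equation is replaced by Albedo=-3 for every unit. Per-unit Uptake: 3, -6, 0, -5. Mean = -2.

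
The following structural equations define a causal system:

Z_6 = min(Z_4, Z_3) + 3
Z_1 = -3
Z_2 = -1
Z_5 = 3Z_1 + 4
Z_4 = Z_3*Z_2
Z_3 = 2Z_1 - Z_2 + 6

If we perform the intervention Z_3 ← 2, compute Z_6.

The intervention breaks the incoming arrows to Z_3: Z_3 = 2Z_1 - Z_2 + 6 no longer applies, and Z_3 = 2.
Z_4 = Z_3*Z_2  [with Z_3=2, Z_2=-1]  = -2
Z_6 = min(Z_4, Z_3) + 3  [with Z_4=-2, Z_3=2]  = 1

1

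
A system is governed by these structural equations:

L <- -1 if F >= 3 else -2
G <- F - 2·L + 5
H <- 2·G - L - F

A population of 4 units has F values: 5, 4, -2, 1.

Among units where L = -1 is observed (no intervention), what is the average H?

19.5

E[H|L=-1] averages over only the 2 units with L=-1 (F = 5, 4): H = 20, 19, mean 19.5.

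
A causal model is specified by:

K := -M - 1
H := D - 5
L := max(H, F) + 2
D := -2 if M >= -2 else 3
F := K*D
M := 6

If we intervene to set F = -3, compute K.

-7

Under do(F=-3), the mechanism F := K*D is discarded; F is fixed at -3.
Since K is not a descendant of the intervened variable, it is unaffected.
K = -M - 1  [with M=6]  = -7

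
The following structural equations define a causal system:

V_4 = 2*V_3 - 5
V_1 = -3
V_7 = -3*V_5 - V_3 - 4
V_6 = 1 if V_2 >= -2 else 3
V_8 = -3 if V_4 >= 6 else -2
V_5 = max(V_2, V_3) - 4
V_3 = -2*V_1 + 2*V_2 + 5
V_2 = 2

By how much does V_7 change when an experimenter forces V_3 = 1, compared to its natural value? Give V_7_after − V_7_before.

The intervention breaks the incoming arrows to V_3: V_3 = -2*V_1 + 2*V_2 + 5 no longer applies, and V_3 = 1.
V_5 = max(V_2, V_3) - 4  [with V_2=2, V_3=1]  = -2
V_7 = -3*V_5 - V_3 - 4  [with V_5=-2, V_3=1]  = 1
Without intervention: V_3 = -2*V_1 + 2*V_2 + 5  [with V_1=-3, V_2=2]  = 15; V_5 = max(V_2, V_3) - 4  [with V_2=2, V_3=15]  = 11; V_7 = -3*V_5 - V_3 - 4  [with V_5=11, V_3=15]  = -52.
Change = 1 − (-52) = 53.

53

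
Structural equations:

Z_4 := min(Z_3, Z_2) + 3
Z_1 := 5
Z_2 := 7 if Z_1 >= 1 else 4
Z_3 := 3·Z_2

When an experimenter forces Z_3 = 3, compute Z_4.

The intervention breaks the incoming arrows to Z_3: Z_3 := 3·Z_2 no longer applies, and Z_3 = 3.
Z_2 = 7 if Z_1 >= 1 else 4  [with Z_1=5]  = 7
Z_4 = min(Z_3, Z_2) + 3  [with Z_3=3, Z_2=7]  = 6

6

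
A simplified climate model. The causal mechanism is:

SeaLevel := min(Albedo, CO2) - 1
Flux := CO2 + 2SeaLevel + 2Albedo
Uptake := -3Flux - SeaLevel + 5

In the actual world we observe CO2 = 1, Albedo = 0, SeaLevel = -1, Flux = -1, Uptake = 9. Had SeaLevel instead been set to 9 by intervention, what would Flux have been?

The intervention breaks the incoming arrows to SeaLevel: SeaLevel := min(Albedo, CO2) - 1 no longer applies, and SeaLevel = 9.
Flux = CO2 + 2SeaLevel + 2Albedo  [with CO2=1, SeaLevel=9, Albedo=0]  = 19

19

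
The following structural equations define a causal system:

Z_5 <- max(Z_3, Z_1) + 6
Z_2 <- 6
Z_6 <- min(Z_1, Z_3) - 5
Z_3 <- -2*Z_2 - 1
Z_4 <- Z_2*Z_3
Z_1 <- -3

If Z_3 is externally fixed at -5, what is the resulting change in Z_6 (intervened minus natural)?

8

The intervention breaks the incoming arrows to Z_3: Z_3 <- -2*Z_2 - 1 no longer applies, and Z_3 = -5.
Z_6 = min(Z_1, Z_3) - 5  [with Z_1=-3, Z_3=-5]  = -10
Without intervention: Z_3 = -2*Z_2 - 1  [with Z_2=6]  = -13; Z_6 = min(Z_1, Z_3) - 5  [with Z_1=-3, Z_3=-13]  = -18.
Change = -10 − (-18) = 8.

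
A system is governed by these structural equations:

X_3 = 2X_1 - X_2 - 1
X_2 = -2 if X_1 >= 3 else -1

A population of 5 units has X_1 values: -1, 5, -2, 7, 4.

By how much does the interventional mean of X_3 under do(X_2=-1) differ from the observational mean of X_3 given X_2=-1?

Every unit gets X_2=-1 under the intervention. X_3 values become -2, 10, -4, 14, 8; E[X_3|do(X_2=-1)] = 5.2.
Observing X_2=-1 restricts to units where X_2's equation naturally yields -1: X_1 ∈ {-1, -2}. In that subpopulation X_3 = -2, -4, mean -3.
Difference = 5.2 − (-3) = 8.2.

8.2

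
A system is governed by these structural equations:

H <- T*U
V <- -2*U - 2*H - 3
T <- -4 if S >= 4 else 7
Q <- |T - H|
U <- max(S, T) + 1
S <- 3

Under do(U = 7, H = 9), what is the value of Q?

Setting U = 7, H = 9 by intervention discards those variables' equations.
T = -4 if S >= 4 else 7  [with S=3]  = 7
Q = |T - H|  [with T=7, H=9]  = 2

2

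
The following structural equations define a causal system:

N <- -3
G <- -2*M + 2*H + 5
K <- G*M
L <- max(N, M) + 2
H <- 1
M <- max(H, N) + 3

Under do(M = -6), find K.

-114

The intervention breaks the incoming arrows to M: M <- max(H, N) + 3 no longer applies, and M = -6.
G = -2*M + 2*H + 5  [with M=-6, H=1]  = 19
K = G*M  [with G=19, M=-6]  = -114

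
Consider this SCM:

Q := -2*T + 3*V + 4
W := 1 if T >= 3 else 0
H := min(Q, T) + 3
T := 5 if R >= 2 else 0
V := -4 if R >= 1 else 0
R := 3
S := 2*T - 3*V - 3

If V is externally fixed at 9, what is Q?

21

Under do(V=9), the mechanism V := -4 if R >= 1 else 0 is discarded; V is fixed at 9.
T = 5 if R >= 2 else 0  [with R=3]  = 5
Q = -2*T + 3*V + 4  [with T=5, V=9]  = 21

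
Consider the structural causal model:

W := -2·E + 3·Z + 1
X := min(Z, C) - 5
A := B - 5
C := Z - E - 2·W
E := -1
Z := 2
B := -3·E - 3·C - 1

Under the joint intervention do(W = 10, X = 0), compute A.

48

Under do(W = 10, X = 0), each intervened variable's structural equation is replaced by its fixed value.
C = Z - E - 2·W  [with Z=2, E=-1, W=10]  = -17
B = -3·E - 3·C - 1  [with E=-1, C=-17]  = 53
A = B - 5  [with B=53]  = 48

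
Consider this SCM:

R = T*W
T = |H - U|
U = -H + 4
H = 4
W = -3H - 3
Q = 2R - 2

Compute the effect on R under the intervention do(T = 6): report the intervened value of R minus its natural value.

do(T=6) replaces the equation T = |H - U| with the constant T = 6.
W = -3H - 3  [with H=4]  = -15
R = T*W  [with T=6, W=-15]  = -90
Without intervention: U = -H + 4  [with H=4]  = 0; T = |H - U|  [with H=4, U=0]  = 4; W = -3H - 3  [with H=4]  = -15; R = T*W  [with T=4, W=-15]  = -60.
Change = -90 − (-60) = -30.

-30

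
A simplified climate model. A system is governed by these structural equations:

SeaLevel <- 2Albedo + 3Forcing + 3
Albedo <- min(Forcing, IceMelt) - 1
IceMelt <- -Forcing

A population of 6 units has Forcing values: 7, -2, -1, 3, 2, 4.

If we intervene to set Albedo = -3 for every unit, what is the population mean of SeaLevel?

The intervention sets Albedo=-3 in all 6 units regardless of Forcing. Recomputing SeaLevel per unit gives 18, -9, -6, 6, 3, 9; average 3.5.

3.5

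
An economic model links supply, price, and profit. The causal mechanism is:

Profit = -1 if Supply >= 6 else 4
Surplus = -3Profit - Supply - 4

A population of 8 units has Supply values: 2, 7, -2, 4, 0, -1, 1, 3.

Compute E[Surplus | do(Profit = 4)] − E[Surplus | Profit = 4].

-0.75

Every unit gets Profit=4 under the intervention. Surplus values become -18, -23, -14, -20, -16, -15, -17, -19; E[Surplus|do(Profit=4)] = -17.75.
Conditioning on Profit=4 selects the 7 unit(s) with Supply ∈ {2, -2, 4, 0, -1, 1, 3}. Their Surplus values: -18, -14, -20, -16, -15, -17, -19. Mean = -17.
Difference = -17.75 − (-17) = -0.75.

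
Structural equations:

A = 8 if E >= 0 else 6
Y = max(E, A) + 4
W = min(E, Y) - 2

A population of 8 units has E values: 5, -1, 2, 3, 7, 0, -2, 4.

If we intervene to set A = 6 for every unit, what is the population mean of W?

0.25

Every unit gets A=6 under the intervention. W values become 3, -3, 0, 1, 5, -2, -4, 2; E[W|do(A=6)] = 0.25.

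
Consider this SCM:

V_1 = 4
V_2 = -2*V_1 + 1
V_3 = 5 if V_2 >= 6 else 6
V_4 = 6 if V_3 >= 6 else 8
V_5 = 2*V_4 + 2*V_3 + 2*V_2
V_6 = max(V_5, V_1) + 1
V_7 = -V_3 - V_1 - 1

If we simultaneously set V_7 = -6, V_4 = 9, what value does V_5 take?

Under do(V_7 = -6, V_4 = 9), each intervened variable's structural equation is replaced by its fixed value.
V_2 = -2*V_1 + 1  [with V_1=4]  = -7
V_3 = 5 if V_2 >= 6 else 6  [with V_2=-7]  = 6
V_5 = 2*V_4 + 2*V_3 + 2*V_2  [with V_4=9, V_3=6, V_2=-7]  = 16

16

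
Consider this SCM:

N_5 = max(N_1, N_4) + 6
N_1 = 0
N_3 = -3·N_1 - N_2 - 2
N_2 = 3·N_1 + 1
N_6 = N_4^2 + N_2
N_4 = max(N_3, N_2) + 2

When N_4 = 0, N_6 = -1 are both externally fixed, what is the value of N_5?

6

Setting N_4 = 0, N_6 = -1 by intervention discards those variables' equations.
N_5 = max(N_1, N_4) + 6  [with N_1=0, N_4=0]  = 6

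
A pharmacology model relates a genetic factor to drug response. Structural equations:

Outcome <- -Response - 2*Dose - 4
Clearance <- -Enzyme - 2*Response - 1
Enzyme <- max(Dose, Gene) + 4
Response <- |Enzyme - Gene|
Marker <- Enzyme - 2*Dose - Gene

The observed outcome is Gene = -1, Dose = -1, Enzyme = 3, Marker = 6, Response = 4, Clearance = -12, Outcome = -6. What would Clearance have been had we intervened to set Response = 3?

-10

The intervention breaks the incoming arrows to Response: Response <- |Enzyme - Gene| no longer applies, and Response = 3.
Enzyme = max(Dose, Gene) + 4  [with Dose=-1, Gene=-1]  = 3
Clearance = -Enzyme - 2*Response - 1  [with Enzyme=3, Response=3]  = -10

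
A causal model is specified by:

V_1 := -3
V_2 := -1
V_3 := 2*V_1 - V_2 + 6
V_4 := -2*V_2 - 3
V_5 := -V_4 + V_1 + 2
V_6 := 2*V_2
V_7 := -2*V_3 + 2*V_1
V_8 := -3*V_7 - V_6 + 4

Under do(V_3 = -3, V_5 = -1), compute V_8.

6

The joint intervention fixes V_3 = -3, V_5 = -1, removing each variable's own equation.
V_6 = 2*V_2  [with V_2=-1]  = -2
V_7 = -2*V_3 + 2*V_1  [with V_3=-3, V_1=-3]  = 0
V_8 = -3*V_7 - V_6 + 4  [with V_7=0, V_6=-2]  = 6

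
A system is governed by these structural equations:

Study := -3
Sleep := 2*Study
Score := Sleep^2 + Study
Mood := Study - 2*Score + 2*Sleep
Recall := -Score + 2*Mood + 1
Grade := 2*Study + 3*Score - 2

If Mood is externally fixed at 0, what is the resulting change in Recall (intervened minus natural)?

162

Intervening sets Mood = 0 and removes its equation (Mood := Study - 2*Score + 2*Sleep).
Sleep = 2*Study  [with Study=-3]  = -6
Score = Sleep^2 + Study  [with Sleep=-6, Study=-3]  = 33
Recall = -Score + 2*Mood + 1  [with Score=33, Mood=0]  = -32
Without intervention: Sleep = 2*Study  [with Study=-3]  = -6; Score = Sleep^2 + Study  [with Sleep=-6, Study=-3]  = 33; Mood = Study - 2*Score + 2*Sleep  [with Study=-3, Score=33, Sleep=-6]  = -81; Recall = -Score + 2*Mood + 1  [with Score=33, Mood=-81]  = -194.
Change = -32 − (-194) = 162.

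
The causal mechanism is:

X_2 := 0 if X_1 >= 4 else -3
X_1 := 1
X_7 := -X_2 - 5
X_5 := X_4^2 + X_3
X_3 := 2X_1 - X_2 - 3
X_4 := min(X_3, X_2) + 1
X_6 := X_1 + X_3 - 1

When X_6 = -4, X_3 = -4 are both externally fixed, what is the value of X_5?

5

Under do(X_6 = -4, X_3 = -4), each intervened variable's structural equation is replaced by its fixed value.
X_2 = 0 if X_1 >= 4 else -3  [with X_1=1]  = -3
X_4 = min(X_3, X_2) + 1  [with X_3=-4, X_2=-3]  = -3
X_5 = X_4^2 + X_3  [with X_4=-3, X_3=-4]  = 5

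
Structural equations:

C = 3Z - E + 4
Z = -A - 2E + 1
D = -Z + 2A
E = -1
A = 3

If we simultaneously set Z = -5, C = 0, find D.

Setting Z = -5, C = 0 by intervention discards those variables' equations.
D = -Z + 2A  [with Z=-5, A=3]  = 11

11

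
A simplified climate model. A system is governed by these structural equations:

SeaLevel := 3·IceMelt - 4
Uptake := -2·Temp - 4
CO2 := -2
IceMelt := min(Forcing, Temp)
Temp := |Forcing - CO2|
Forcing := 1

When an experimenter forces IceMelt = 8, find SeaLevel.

Intervening sets IceMelt = 8 and removes its equation (IceMelt := min(Forcing, Temp)).
SeaLevel = 3·IceMelt - 4  [with IceMelt=8]  = 20

20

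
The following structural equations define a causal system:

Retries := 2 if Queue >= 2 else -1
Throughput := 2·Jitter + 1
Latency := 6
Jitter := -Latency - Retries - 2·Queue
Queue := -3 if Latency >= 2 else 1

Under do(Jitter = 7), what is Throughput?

15

Intervening sets Jitter = 7 and removes its equation (Jitter := -Latency - Retries - 2·Queue).
Throughput = 2·Jitter + 1  [with Jitter=7]  = 15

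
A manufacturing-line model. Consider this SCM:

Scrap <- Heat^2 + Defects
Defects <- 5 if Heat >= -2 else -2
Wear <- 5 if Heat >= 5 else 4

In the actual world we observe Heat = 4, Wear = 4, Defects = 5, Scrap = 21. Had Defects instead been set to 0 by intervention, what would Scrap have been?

16

The intervention breaks the incoming arrows to Defects: Defects <- 5 if Heat >= -2 else -2 no longer applies, and Defects = 0.
Scrap = Heat^2 + Defects  [with Heat=4, Defects=0]  = 16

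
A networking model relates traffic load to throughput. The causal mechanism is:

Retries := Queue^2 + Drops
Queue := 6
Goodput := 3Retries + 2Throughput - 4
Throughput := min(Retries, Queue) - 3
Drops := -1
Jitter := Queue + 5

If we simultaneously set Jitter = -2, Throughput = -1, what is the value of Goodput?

The joint intervention fixes Jitter = -2, Throughput = -1, removing each variable's own equation.
Retries = Queue^2 + Drops  [with Queue=6, Drops=-1]  = 35
Goodput = 3Retries + 2Throughput - 4  [with Retries=35, Throughput=-1]  = 99

99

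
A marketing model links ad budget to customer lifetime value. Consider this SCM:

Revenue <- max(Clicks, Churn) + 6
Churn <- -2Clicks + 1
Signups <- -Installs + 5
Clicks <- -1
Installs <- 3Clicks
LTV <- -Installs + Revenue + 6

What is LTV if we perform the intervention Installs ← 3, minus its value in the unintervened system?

-6

Under do(Installs=3), the mechanism Installs <- 3Clicks is discarded; Installs is fixed at 3.
Churn = -2Clicks + 1  [with Clicks=-1]  = 3
Revenue = max(Clicks, Churn) + 6  [with Clicks=-1, Churn=3]  = 9
LTV = -Installs + Revenue + 6  [with Installs=3, Revenue=9]  = 12
Without intervention: Installs = 3Clicks  [with Clicks=-1]  = -3; Churn = -2Clicks + 1  [with Clicks=-1]  = 3; Revenue = max(Clicks, Churn) + 6  [with Clicks=-1, Churn=3]  = 9; LTV = -Installs + Revenue + 6  [with Installs=-3, Revenue=9]  = 18.
Change = 12 − 18 = -6.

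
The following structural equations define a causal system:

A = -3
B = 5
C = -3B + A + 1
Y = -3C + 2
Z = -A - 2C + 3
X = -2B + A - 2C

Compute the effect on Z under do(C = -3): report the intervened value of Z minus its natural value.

-28

do(C=-3) replaces the equation C = -3B + A + 1 with the constant C = -3.
Z = -A - 2C + 3  [with A=-3, C=-3]  = 12
Without intervention: C = -3B + A + 1  [with B=5, A=-3]  = -17; Z = -A - 2C + 3  [with A=-3, C=-17]  = 40.
Change = 12 − 40 = -28.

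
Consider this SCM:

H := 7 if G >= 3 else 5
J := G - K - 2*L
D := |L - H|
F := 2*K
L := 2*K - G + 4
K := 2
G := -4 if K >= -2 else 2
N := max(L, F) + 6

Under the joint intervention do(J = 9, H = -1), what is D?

13

Under do(J = 9, H = -1), each intervened variable's structural equation is replaced by its fixed value.
G = -4 if K >= -2 else 2  [with K=2]  = -4
L = 2*K - G + 4  [with K=2, G=-4]  = 12
D = |L - H|  [with L=12, H=-1]  = 13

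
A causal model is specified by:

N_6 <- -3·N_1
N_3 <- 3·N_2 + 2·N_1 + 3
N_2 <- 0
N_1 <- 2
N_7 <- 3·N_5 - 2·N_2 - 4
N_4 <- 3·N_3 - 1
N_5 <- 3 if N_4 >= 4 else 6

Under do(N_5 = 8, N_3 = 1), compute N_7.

20

The joint intervention fixes N_5 = 8, N_3 = 1, removing each variable's own equation.
N_7 = 3·N_5 - 2·N_2 - 4  [with N_5=8, N_2=0]  = 20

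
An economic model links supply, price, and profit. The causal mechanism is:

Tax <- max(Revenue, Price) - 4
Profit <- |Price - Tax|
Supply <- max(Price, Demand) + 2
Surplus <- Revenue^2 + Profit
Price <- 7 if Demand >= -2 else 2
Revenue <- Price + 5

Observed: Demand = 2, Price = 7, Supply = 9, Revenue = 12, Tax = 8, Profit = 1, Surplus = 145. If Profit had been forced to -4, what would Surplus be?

Intervening sets Profit = -4 and removes its equation (Profit <- |Price - Tax|).
Price = 7 if Demand >= -2 else 2  [with Demand=2]  = 7
Revenue = Price + 5  [with Price=7]  = 12
Surplus = Revenue^2 + Profit  [with Revenue=12, Profit=-4]  = 140

140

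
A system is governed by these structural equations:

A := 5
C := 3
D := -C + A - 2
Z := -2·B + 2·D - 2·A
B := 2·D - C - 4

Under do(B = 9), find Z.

Intervening sets B = 9 and removes its equation (B := 2·D - C - 4).
D = -C + A - 2  [with C=3, A=5]  = 0
Z = -2·B + 2·D - 2·A  [with B=9, D=0, A=5]  = -28

-28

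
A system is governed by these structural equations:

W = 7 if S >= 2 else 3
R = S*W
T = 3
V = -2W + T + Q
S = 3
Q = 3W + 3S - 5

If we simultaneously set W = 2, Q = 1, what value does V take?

0

Setting W = 2, Q = 1 by intervention discards those variables' equations.
V = -2W + T + Q  [with W=2, T=3, Q=1]  = 0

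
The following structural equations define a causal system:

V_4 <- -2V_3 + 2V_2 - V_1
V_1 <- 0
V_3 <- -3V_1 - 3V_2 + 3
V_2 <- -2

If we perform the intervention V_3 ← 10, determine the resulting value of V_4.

The intervention breaks the incoming arrows to V_3: V_3 <- -3V_1 - 3V_2 + 3 no longer applies, and V_3 = 10.
V_4 = -2V_3 + 2V_2 - V_1  [with V_3=10, V_2=-2, V_1=0]  = -24

-24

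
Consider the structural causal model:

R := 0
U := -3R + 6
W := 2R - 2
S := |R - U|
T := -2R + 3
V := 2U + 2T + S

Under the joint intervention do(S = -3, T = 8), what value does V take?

25

The joint intervention fixes S = -3, T = 8, removing each variable's own equation.
U = -3R + 6  [with R=0]  = 6
V = 2U + 2T + S  [with U=6, T=8, S=-3]  = 25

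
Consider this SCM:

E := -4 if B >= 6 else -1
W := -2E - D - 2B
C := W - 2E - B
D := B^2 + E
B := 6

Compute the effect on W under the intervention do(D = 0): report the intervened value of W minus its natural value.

32

The intervention breaks the incoming arrows to D: D := B^2 + E no longer applies, and D = 0.
E = -4 if B >= 6 else -1  [with B=6]  = -4
W = -2E - D - 2B  [with E=-4, D=0, B=6]  = -4
Without intervention: E = -4 if B >= 6 else -1  [with B=6]  = -4; D = B^2 + E  [with B=6, E=-4]  = 32; W = -2E - D - 2B  [with E=-4, D=32, B=6]  = -36.
Change = -4 − (-36) = 32.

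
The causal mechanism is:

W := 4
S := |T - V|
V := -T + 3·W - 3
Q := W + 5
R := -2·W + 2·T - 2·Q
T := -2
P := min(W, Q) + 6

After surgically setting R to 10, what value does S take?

Under do(R=10), the mechanism R := -2·W + 2·T - 2·Q is discarded; R is fixed at 10.
Since S is not a descendant of the intervened variable, it is unaffected.
V = -T + 3·W - 3  [with T=-2, W=4]  = 11
S = |T - V|  [with T=-2, V=11]  = 13

13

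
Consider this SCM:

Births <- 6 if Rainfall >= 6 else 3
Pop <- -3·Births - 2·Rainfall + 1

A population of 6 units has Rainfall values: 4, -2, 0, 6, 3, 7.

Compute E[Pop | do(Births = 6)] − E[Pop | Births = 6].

Under do(Births=6), Births's equation is replaced by Births=6 for every unit. Per-unit Pop: -25, -13, -17, -29, -23, -31. Mean = -23.
Observing Births=6 restricts to units where Births's equation naturally yields 6: Rainfall ∈ {6, 7}. In that subpopulation Pop = -29, -31, mean -30.
Difference = -23 − (-30) = 7.

7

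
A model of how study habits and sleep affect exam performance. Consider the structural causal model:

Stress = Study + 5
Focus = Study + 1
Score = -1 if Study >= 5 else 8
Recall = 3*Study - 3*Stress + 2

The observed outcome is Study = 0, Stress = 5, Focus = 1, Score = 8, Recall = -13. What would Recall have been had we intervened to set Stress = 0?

do(Stress=0) replaces the equation Stress = Study + 5 with the constant Stress = 0.
Recall = 3*Study - 3*Stress + 2  [with Study=0, Stress=0]  = 2

2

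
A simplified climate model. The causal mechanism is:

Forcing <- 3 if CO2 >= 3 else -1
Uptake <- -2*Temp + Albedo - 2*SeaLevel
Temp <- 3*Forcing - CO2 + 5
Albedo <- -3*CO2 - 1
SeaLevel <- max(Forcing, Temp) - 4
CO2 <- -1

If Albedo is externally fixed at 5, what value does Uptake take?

1

Under do(Albedo=5), the mechanism Albedo <- -3*CO2 - 1 is discarded; Albedo is fixed at 5.
Forcing = 3 if CO2 >= 3 else -1  [with CO2=-1]  = -1
Temp = 3*Forcing - CO2 + 5  [with Forcing=-1, CO2=-1]  = 3
SeaLevel = max(Forcing, Temp) - 4  [with Forcing=-1, Temp=3]  = -1
Uptake = -2*Temp + Albedo - 2*SeaLevel  [with Temp=3, Albedo=5, SeaLevel=-1]  = 1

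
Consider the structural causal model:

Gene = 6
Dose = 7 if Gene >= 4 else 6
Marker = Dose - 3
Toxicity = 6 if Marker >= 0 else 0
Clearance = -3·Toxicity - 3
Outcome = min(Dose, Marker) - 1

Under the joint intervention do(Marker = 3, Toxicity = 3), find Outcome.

2

Setting Marker = 3, Toxicity = 3 by intervention discards those variables' equations.
Dose = 7 if Gene >= 4 else 6  [with Gene=6]  = 7
Outcome = min(Dose, Marker) - 1  [with Dose=7, Marker=3]  = 2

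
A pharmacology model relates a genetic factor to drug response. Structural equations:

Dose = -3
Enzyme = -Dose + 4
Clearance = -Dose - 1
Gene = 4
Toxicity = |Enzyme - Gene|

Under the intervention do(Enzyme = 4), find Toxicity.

The intervention breaks the incoming arrows to Enzyme: Enzyme = -Dose + 4 no longer applies, and Enzyme = 4.
Toxicity = |Enzyme - Gene|  [with Enzyme=4, Gene=4]  = 0

0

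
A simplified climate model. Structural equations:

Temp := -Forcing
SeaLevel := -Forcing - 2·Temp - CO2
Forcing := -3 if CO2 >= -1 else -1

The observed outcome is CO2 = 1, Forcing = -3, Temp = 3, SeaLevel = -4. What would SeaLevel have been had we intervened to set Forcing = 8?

Under do(Forcing=8), the mechanism Forcing := -3 if CO2 >= -1 else -1 is discarded; Forcing is fixed at 8.
Temp = -Forcing  [with Forcing=8]  = -8
SeaLevel = -Forcing - 2·Temp - CO2  [with Forcing=8, Temp=-8, CO2=1]  = 7

7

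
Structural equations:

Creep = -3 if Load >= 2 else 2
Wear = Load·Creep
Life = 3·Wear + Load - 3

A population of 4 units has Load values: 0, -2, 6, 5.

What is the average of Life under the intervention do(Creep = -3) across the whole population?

-21

Every unit gets Creep=-3 under the intervention. Life values become -3, 13, -51, -43; E[Life|do(Creep=-3)] = -21.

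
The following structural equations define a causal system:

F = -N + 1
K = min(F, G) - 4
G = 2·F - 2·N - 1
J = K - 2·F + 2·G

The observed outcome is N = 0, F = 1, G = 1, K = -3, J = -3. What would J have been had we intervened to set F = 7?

do(F=7) replaces the equation F = -N + 1 with the constant F = 7.
G = 2·F - 2·N - 1  [with F=7, N=0]  = 13
K = min(F, G) - 4  [with F=7, G=13]  = 3
J = K - 2·F + 2·G  [with K=3, F=7, G=13]  = 15

15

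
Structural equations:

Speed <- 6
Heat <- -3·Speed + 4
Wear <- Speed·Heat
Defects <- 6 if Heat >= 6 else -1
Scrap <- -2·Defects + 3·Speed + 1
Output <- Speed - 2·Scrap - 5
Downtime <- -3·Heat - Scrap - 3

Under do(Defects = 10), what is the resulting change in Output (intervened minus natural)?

Under do(Defects=10), the mechanism Defects <- 6 if Heat >= 6 else -1 is discarded; Defects is fixed at 10.
Scrap = -2·Defects + 3·Speed + 1  [with Defects=10, Speed=6]  = -1
Output = Speed - 2·Scrap - 5  [with Speed=6, Scrap=-1]  = 3
Without intervention: Heat = -3·Speed + 4  [with Speed=6]  = -14; Defects = 6 if Heat >= 6 else -1  [with Heat=-14]  = -1; Scrap = -2·Defects + 3·Speed + 1  [with Defects=-1, Speed=6]  = 21; Output = Speed - 2·Scrap - 5  [with Speed=6, Scrap=21]  = -41.
Change = 3 − (-41) = 44.

44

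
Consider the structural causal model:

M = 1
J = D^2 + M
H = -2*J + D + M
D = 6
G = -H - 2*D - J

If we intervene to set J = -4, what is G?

-23

do(J=-4) replaces the equation J = D^2 + M with the constant J = -4.
H = -2*J + D + M  [with J=-4, D=6, M=1]  = 15
G = -H - 2*D - J  [with H=15, D=6, J=-4]  = -23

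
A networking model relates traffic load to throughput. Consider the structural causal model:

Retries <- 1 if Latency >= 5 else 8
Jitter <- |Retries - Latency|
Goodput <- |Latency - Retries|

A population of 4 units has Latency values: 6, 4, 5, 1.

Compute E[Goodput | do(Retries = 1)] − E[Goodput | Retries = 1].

The intervention sets Retries=1 in all 4 units regardless of Latency. Recomputing Goodput per unit gives 5, 3, 4, 0; average 3.
Observing Retries=1 restricts to units where Retries's equation naturally yields 1: Latency ∈ {6, 5}. In that subpopulation Goodput = 5, 4, mean 4.5.
Difference = 3 − 4.5 = -1.5.

-1.5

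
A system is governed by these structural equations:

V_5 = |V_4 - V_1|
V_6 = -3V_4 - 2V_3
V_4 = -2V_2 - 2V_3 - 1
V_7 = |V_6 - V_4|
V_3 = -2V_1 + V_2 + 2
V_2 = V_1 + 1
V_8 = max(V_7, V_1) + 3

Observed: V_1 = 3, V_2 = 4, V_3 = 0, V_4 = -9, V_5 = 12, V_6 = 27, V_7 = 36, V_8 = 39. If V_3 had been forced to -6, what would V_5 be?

do(V_3=-6) replaces the equation V_3 = -2V_1 + V_2 + 2 with the constant V_3 = -6.
V_2 = V_1 + 1  [with V_1=3]  = 4
V_4 = -2V_2 - 2V_3 - 1  [with V_2=4, V_3=-6]  = 3
V_5 = |V_4 - V_1|  [with V_4=3, V_1=3]  = 0

0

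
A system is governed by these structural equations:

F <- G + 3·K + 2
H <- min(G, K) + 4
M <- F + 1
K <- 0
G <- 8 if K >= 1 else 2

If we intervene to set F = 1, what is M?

Intervening sets F = 1 and removes its equation (F <- G + 3·K + 2).
M = F + 1  [with F=1]  = 2

2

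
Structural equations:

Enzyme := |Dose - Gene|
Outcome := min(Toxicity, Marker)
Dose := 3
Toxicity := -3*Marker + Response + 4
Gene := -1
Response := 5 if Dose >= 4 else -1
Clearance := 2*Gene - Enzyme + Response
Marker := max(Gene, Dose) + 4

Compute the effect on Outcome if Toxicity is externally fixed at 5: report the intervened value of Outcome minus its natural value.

Intervening sets Toxicity = 5 and removes its equation (Toxicity := -3*Marker + Response + 4).
Marker = max(Gene, Dose) + 4  [with Gene=-1, Dose=3]  = 7
Outcome = min(Toxicity, Marker)  [with Toxicity=5, Marker=7]  = 5
Without intervention: Marker = max(Gene, Dose) + 4  [with Gene=-1, Dose=3]  = 7; Response = 5 if Dose >= 4 else -1  [with Dose=3]  = -1; Toxicity = -3*Marker + Response + 4  [with Marker=7, Response=-1]  = -18; Outcome = min(Toxicity, Marker)  [with Toxicity=-18, Marker=7]  = -18.
Change = 5 − (-18) = 23.

23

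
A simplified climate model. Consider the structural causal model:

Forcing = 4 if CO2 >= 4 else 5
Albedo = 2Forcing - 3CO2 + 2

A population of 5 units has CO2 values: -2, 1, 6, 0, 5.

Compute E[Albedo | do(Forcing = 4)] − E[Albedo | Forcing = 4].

do(Forcing=4) breaks Forcing's dependence on CO2. With Forcing=4 fixed, Albedo across the units is 16, 7, -8, 10, -5, mean 4.
E[Albedo|Forcing=4] averages over only the 2 units with Forcing=4 (CO2 = 6, 5): Albedo = -8, -5, mean -6.5.
Difference = 4 − (-6.5) = 10.5.

10.5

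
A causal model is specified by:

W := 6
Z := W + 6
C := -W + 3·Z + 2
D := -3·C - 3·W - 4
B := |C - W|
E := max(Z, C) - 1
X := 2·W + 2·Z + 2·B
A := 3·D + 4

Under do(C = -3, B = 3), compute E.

11

Setting C = -3, B = 3 by intervention discards those variables' equations.
Z = W + 6  [with W=6]  = 12
E = max(Z, C) - 1  [with Z=12, C=-3]  = 11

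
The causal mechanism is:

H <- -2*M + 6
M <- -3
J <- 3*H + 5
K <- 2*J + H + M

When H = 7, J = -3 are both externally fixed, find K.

-2

Setting H = 7, J = -3 by intervention discards those variables' equations.
K = 2*J + H + M  [with J=-3, H=7, M=-3]  = -2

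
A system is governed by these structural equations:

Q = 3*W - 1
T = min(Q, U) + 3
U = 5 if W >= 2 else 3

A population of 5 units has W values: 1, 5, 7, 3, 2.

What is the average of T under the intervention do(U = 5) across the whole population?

Every unit gets U=5 under the intervention. T values become 5, 8, 8, 8, 8; E[T|do(U=5)] = 7.4.

7.4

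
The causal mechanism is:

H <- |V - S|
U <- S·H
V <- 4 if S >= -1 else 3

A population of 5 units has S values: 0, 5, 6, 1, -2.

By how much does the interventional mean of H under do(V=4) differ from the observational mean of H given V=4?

Under do(V=4), V's equation is replaced by V=4 for every unit. Per-unit H: 4, 1, 2, 3, 6. Mean = 3.2.
Conditioning on V=4 selects the 4 unit(s) with S ∈ {0, 5, 6, 1}. Their H values: 4, 1, 2, 3. Mean = 2.5.
Difference = 3.2 − 2.5 = 0.7.

0.7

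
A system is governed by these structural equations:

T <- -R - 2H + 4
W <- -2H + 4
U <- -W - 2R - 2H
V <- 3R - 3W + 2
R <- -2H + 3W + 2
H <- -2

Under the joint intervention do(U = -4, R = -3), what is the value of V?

Under do(U = -4, R = -3), each intervened variable's structural equation is replaced by its fixed value.
W = -2H + 4  [with H=-2]  = 8
V = 3R - 3W + 2  [with R=-3, W=8]  = -31

-31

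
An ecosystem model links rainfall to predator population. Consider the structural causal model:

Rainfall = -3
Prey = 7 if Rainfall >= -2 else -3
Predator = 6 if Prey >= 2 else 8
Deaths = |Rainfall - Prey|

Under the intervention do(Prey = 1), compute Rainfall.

Under do(Prey=1), the mechanism Prey = 7 if Rainfall >= -2 else -3 is discarded; Prey is fixed at 1.
Rainfall is not downstream of the intervention, so its value is determined by the original equations.

-3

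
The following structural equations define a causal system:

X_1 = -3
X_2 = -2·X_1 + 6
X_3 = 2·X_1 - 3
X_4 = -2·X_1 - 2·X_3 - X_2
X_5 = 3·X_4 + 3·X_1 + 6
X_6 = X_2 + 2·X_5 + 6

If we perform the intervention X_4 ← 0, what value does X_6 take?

12

Under do(X_4=0), the mechanism X_4 = -2·X_1 - 2·X_3 - X_2 is discarded; X_4 is fixed at 0.
X_2 = -2·X_1 + 6  [with X_1=-3]  = 12
X_5 = 3·X_4 + 3·X_1 + 6  [with X_4=0, X_1=-3]  = -3
X_6 = X_2 + 2·X_5 + 6  [with X_2=12, X_5=-3]  = 12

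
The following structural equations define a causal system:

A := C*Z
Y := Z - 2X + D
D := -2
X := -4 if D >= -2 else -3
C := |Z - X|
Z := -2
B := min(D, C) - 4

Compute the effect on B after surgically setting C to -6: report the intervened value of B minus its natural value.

-4

Intervening sets C = -6 and removes its equation (C := |Z - X|).
B = min(D, C) - 4  [with D=-2, C=-6]  = -10
Without intervention: X = -4 if D >= -2 else -3  [with D=-2]  = -4; C = |Z - X|  [with Z=-2, X=-4]  = 2; B = min(D, C) - 4  [with D=-2, C=2]  = -6.
Change = -10 − (-6) = -4.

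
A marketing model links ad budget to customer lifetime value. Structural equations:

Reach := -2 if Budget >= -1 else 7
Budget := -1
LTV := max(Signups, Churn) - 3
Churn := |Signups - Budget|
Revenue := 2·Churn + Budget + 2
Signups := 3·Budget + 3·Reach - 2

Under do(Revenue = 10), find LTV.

7

The intervention breaks the incoming arrows to Revenue: Revenue := 2·Churn + Budget + 2 no longer applies, and Revenue = 10.
Since LTV is not a descendant of the intervened variable, it is unaffected.
Reach = -2 if Budget >= -1 else 7  [with Budget=-1]  = -2
Signups = 3·Budget + 3·Reach - 2  [with Budget=-1, Reach=-2]  = -11
Churn = |Signups - Budget|  [with Signups=-11, Budget=-1]  = 10
LTV = max(Signups, Churn) - 3  [with Signups=-11, Churn=10]  = 7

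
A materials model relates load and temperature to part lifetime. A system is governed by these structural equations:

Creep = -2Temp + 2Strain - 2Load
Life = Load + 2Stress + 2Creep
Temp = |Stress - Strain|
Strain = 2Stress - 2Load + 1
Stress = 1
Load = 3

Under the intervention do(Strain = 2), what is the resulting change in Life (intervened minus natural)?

The intervention breaks the incoming arrows to Strain: Strain = 2Stress - 2Load + 1 no longer applies, and Strain = 2.
Temp = |Stress - Strain|  [with Stress=1, Strain=2]  = 1
Creep = -2Temp + 2Strain - 2Load  [with Temp=1, Strain=2, Load=3]  = -4
Life = Load + 2Stress + 2Creep  [with Load=3, Stress=1, Creep=-4]  = -3
Without intervention: Strain = 2Stress - 2Load + 1  [with Stress=1, Load=3]  = -3; Temp = |Stress - Strain|  [with Stress=1, Strain=-3]  = 4; Creep = -2Temp + 2Strain - 2Load  [with Temp=4, Strain=-3, Load=3]  = -20; Life = Load + 2Stress + 2Creep  [with Load=3, Stress=1, Creep=-20]  = -35.
Change = -3 − (-35) = 32.

32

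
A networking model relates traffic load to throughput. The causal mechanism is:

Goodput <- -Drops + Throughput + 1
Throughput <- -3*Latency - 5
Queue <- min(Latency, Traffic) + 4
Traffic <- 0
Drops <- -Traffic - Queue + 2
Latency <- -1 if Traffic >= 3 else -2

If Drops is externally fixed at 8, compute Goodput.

Under do(Drops=8), the mechanism Drops <- -Traffic - Queue + 2 is discarded; Drops is fixed at 8.
Latency = -1 if Traffic >= 3 else -2  [with Traffic=0]  = -2
Throughput = -3*Latency - 5  [with Latency=-2]  = 1
Goodput = -Drops + Throughput + 1  [with Drops=8, Throughput=1]  = -6

-6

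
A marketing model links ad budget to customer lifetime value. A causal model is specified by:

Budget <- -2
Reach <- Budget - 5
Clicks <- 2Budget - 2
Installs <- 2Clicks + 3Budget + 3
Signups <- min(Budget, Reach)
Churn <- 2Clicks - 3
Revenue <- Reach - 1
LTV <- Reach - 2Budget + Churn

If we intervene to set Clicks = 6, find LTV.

The intervention breaks the incoming arrows to Clicks: Clicks <- 2Budget - 2 no longer applies, and Clicks = 6.
Reach = Budget - 5  [with Budget=-2]  = -7
Churn = 2Clicks - 3  [with Clicks=6]  = 9
LTV = Reach - 2Budget + Churn  [with Reach=-7, Budget=-2, Churn=9]  = 6

6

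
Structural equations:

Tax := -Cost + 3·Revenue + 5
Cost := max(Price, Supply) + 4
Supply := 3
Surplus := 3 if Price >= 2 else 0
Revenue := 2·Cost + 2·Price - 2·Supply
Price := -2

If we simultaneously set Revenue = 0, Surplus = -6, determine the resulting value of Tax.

-2

Setting Revenue = 0, Surplus = -6 by intervention discards those variables' equations.
Cost = max(Price, Supply) + 4  [with Price=-2, Supply=3]  = 7
Tax = -Cost + 3·Revenue + 5  [with Cost=7, Revenue=0]  = -2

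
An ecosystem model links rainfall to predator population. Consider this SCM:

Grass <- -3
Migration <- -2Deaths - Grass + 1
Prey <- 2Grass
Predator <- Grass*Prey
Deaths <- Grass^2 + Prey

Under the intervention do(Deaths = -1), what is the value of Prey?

-6

The intervention breaks the incoming arrows to Deaths: Deaths <- Grass^2 + Prey no longer applies, and Deaths = -1.
Since Prey is not a descendant of the intervened variable, it is unaffected.
Prey = 2Grass  [with Grass=-3]  = -6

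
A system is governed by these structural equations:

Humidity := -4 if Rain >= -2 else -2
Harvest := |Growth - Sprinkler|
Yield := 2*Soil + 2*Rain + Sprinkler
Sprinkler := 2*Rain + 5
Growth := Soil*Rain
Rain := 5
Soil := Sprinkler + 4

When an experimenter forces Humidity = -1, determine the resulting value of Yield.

The intervention breaks the incoming arrows to Humidity: Humidity := -4 if Rain >= -2 else -2 no longer applies, and Humidity = -1.
Since Yield is not a descendant of the intervened variable, it is unaffected.
Sprinkler = 2*Rain + 5  [with Rain=5]  = 15
Soil = Sprinkler + 4  [with Sprinkler=15]  = 19
Yield = 2*Soil + 2*Rain + Sprinkler  [with Soil=19, Rain=5, Sprinkler=15]  = 63

63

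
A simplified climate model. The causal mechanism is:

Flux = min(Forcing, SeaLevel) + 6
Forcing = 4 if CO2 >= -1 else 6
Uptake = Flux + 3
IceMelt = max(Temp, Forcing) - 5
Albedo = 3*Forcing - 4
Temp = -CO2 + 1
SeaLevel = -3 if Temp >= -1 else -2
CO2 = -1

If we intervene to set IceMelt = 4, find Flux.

The intervention breaks the incoming arrows to IceMelt: IceMelt = max(Temp, Forcing) - 5 no longer applies, and IceMelt = 4.
No directed path runs from IceMelt to Flux, so Flux keeps its natural value.
Forcing = 4 if CO2 >= -1 else 6  [with CO2=-1]  = 4
Temp = -CO2 + 1  [with CO2=-1]  = 2
SeaLevel = -3 if Temp >= -1 else -2  [with Temp=2]  = -3
Flux = min(Forcing, SeaLevel) + 6  [with Forcing=4, SeaLevel=-3]  = 3

3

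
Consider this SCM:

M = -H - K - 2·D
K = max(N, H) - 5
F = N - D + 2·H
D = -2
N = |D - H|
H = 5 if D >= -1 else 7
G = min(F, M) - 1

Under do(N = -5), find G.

The intervention breaks the incoming arrows to N: N = |D - H| no longer applies, and N = -5.
H = 5 if D >= -1 else 7  [with D=-2]  = 7
K = max(N, H) - 5  [with N=-5, H=7]  = 2
M = -H - K - 2·D  [with H=7, K=2, D=-2]  = -5
F = N - D + 2·H  [with N=-5, D=-2, H=7]  = 11
G = min(F, M) - 1  [with F=11, M=-5]  = -6

-6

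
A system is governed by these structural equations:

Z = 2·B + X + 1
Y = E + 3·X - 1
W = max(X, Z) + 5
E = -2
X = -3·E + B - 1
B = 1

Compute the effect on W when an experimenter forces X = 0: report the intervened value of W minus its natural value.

do(X=0) replaces the equation X = -3·E + B - 1 with the constant X = 0.
Z = 2·B + X + 1  [with B=1, X=0]  = 3
W = max(X, Z) + 5  [with X=0, Z=3]  = 8
Without intervention: X = -3·E + B - 1  [with E=-2, B=1]  = 6; Z = 2·B + X + 1  [with B=1, X=6]  = 9; W = max(X, Z) + 5  [with X=6, Z=9]  = 14.
Change = 8 − 14 = -6.

-6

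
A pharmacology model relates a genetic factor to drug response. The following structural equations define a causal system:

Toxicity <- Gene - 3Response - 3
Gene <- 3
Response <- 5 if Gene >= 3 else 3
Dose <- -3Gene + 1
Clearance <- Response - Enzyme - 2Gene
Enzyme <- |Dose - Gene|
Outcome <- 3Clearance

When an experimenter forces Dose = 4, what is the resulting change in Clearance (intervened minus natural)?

Under do(Dose=4), the mechanism Dose <- -3Gene + 1 is discarded; Dose is fixed at 4.
Enzyme = |Dose - Gene|  [with Dose=4, Gene=3]  = 1
Response = 5 if Gene >= 3 else 3  [with Gene=3]  = 5
Clearance = Response - Enzyme - 2Gene  [with Response=5, Enzyme=1, Gene=3]  = -2
Without intervention: Dose = -3Gene + 1  [with Gene=3]  = -8; Enzyme = |Dose - Gene|  [with Dose=-8, Gene=3]  = 11; Response = 5 if Gene >= 3 else 3  [with Gene=3]  = 5; Clearance = Response - Enzyme - 2Gene  [with Response=5, Enzyme=11, Gene=3]  = -12.
Change = -2 − (-12) = 10.

10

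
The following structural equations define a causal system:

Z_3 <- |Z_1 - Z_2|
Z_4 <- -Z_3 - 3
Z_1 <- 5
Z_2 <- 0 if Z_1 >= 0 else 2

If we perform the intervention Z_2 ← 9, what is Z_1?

Under do(Z_2=9), the mechanism Z_2 <- 0 if Z_1 >= 0 else 2 is discarded; Z_2 is fixed at 9.
Z_1 is not downstream of the intervention, so its value is determined by the original equations.

5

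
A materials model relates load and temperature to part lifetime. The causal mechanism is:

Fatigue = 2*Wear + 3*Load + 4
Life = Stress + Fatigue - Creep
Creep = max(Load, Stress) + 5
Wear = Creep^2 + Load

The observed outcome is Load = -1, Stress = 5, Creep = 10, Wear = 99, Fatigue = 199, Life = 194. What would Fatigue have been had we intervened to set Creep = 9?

do(Creep=9) replaces the equation Creep = max(Load, Stress) + 5 with the constant Creep = 9.
Wear = Creep^2 + Load  [with Creep=9, Load=-1]  = 80
Fatigue = 2*Wear + 3*Load + 4  [with Wear=80, Load=-1]  = 161

161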